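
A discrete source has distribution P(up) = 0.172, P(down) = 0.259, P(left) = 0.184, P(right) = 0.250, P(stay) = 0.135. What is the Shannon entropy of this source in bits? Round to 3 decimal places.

2.281 bits

H = −Σ pᵢ log₂ pᵢ.
−0.172·log₂(0.172) = 0.4368
−0.259·log₂(0.259) = 0.5048
−0.184·log₂(0.184) = 0.4494
−0.250·log₂(0.250) = 0.5000
−0.135·log₂(0.135) = 0.3900
Sum ≈ 2.2810 → 2.281 bits.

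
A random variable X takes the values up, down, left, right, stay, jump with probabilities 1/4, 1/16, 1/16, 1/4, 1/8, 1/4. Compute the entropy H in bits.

Each probability is a power of 1/2, so log₂(1/p) is an integer.
H = Σ p·log₂(1/p) = 1/4·2 + 1/16·4 + 1/16·4 + 1/4·2 + 1/8·3 + 1/4·2 = 2.375 bits.

2.375 bits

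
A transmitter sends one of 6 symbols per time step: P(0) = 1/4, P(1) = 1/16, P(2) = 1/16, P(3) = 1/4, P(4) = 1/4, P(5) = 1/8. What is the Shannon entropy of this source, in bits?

2.375 bits

Each probability is a power of 1/2, so log₂(1/p) is an integer.
H = Σ p·log₂(1/p) = 1/4·2 + 1/16·4 + 1/16·4 + 1/4·2 + 1/4·2 + 1/8·3 = 2.375 bits.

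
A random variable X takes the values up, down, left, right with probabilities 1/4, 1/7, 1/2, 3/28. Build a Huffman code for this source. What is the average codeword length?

Repeatedly combine the two least-probable nodes; the expected code length is the sum of the merged weights.
merge 3/28 + 1/7 → 1/4
merge 1/4 + 1/4 → 1/2
merge 1/2 + 1/2 → 1
L = 1/4 + 1/2 + 1 = 7/4 = 1.75 bits/symbol.

1.75 bits/symbol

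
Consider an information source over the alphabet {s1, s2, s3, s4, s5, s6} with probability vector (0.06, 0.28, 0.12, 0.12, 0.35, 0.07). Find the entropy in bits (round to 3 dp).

H = −Σ pᵢ log₂ pᵢ.
−0.06·log₂(0.06) = 0.2435
−0.28·log₂(0.28) = 0.5142
−0.12·log₂(0.12) = 0.3671
−0.12·log₂(0.12) = 0.3671
−0.35·log₂(0.35) = 0.5301
−0.07·log₂(0.07) = 0.2686
Sum ≈ 2.2905 → 2.291 bits.

2.291 bits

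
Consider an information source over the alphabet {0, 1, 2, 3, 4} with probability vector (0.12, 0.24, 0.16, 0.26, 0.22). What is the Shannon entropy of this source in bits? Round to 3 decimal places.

H = −Σ pᵢ log₂ pᵢ.
−0.12·log₂(0.12) = 0.3671
−0.24·log₂(0.24) = 0.4941
−0.16·log₂(0.16) = 0.4230
−0.26·log₂(0.26) = 0.5053
−0.22·log₂(0.22) = 0.4806
Sum ≈ 2.2701 → 2.270 bits.

2.270 bits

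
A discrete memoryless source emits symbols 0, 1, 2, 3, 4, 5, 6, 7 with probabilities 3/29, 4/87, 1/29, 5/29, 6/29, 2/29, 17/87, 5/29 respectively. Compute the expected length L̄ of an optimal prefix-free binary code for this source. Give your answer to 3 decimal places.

2.828 bits/symbol

Repeatedly combine the two least-probable nodes; the expected code length is the sum of the merged weights.
merge 1/29 + 4/87 → 7/87
merge 2/29 + 7/87 → 13/87
merge 3/29 + 13/87 → 22/87
merge 5/29 + 5/29 → 10/29
merge 17/87 + 6/29 → 35/87
merge 22/87 + 10/29 → 52/87
merge 35/87 + 52/87 → 1
L = 7/87 + 13/87 + 22/87 + 10/29 + 35/87 + 52/87 + 1 = 82/29 ≈ 2.828 bits/symbol.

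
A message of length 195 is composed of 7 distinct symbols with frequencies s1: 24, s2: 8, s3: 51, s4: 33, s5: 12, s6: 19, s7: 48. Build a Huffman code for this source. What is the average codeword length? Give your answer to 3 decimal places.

2.595 bits/symbol

Probabilities are the counts divided by 195.
Repeatedly combine the two least-probable nodes; the expected code length is the sum of the merged weights.
merge 8/195 + 4/65 → 4/39
merge 19/195 + 4/39 → 1/5
merge 8/65 + 11/65 → 19/65
merge 1/5 + 16/65 → 29/65
merge 17/65 + 19/65 → 36/65
merge 29/65 + 36/65 → 1
L = 4/39 + 1/5 + 19/65 + 29/65 + 36/65 + 1 = 506/195 ≈ 2.595 bits/symbol.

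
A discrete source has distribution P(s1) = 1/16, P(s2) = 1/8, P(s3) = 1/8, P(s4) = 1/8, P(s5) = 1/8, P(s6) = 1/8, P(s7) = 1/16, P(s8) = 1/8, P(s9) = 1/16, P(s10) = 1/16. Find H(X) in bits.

3.25 bits

Each probability is a power of 1/2, so log₂(1/p) is an integer.
H = Σ p·log₂(1/p) = 1/16·4 + 1/8·3 + 1/8·3 + 1/8·3 + 1/8·3 + 1/8·3 + 1/16·4 + 1/8·3 + 1/16·4 + 1/16·4 = 3.25 bits.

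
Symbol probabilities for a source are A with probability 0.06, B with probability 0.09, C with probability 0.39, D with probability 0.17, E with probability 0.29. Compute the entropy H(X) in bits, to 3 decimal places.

2.038 bits

H = −Σ pᵢ log₂ pᵢ.
−0.06·log₂(0.06) = 0.2435
−0.09·log₂(0.09) = 0.3127
−0.39·log₂(0.39) = 0.5298
−0.17·log₂(0.17) = 0.4346
−0.29·log₂(0.29) = 0.5179
Sum ≈ 2.0385 → 2.038 bits.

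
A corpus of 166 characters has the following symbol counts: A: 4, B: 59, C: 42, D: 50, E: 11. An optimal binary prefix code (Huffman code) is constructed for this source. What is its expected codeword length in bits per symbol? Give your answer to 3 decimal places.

2.078 bits/symbol

Probabilities are the counts divided by 166.
Repeatedly combine the two least-probable nodes; the expected code length is the sum of the merged weights.
merge 2/83 + 11/166 → 15/166
merge 15/166 + 21/83 → 57/166
merge 25/83 + 57/166 → 107/166
merge 59/166 + 107/166 → 1
L = 15/166 + 57/166 + 107/166 + 1 = 345/166 ≈ 2.078 bits/symbol.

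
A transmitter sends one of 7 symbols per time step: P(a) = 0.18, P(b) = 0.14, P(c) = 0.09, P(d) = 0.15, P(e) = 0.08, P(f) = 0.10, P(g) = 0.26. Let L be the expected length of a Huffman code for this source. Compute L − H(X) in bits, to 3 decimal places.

Entropy H = −Σ p log₂ p ≈ 2.6946 bits.
Huffman merges: 2/25+9/100→17/100; 1/10+7/50→6/25; 3/20+17/100→8/25; 9/50+6/25→21/50; 13/50+8/25→29/50; 21/50+29/50→1. L = 273/100 ≈ 2.7300.
L − H = 2.7300 − 2.6946 = 0.035 bits.

0.035 bits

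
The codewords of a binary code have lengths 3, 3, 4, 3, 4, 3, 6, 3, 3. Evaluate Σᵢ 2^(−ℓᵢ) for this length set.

With common denominator 2^6 = 64: Σ 2^(−ℓᵢ) = 8/64 + 8/64 + 4/64 + 8/64 + 4/64 + 8/64 + 1/64 + 8/64 + 8/64 = 57/64 = 0.890625.

0.890625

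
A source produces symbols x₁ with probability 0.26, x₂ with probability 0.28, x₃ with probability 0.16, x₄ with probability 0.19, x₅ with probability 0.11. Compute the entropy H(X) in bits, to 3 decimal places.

H = −Σ pᵢ log₂ pᵢ.
−0.26·log₂(0.26) = 0.5053
−0.28·log₂(0.28) = 0.5142
−0.16·log₂(0.16) = 0.4230
−0.19·log₂(0.19) = 0.4552
−0.11·log₂(0.11) = 0.3503
Sum ≈ 2.2480 → 2.248 bits.

2.248 bits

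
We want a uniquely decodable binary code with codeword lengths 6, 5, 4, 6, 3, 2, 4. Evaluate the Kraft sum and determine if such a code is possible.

0.5625; yes

With common denominator 2^6 = 64: Σ 2^(−ℓᵢ) = 1/64 + 2/64 + 4/64 + 1/64 + 8/64 + 16/64 + 4/64 = 36/64 = 0.5625.
Kraft's inequality requires Σ ≤ 1; here Σ = 0.5625 ≤ 1, so such a prefix code exists.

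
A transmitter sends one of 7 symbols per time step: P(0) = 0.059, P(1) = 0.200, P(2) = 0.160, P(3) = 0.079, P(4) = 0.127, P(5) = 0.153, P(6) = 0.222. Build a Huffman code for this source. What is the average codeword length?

Repeatedly combine the two least-probable nodes; the expected code length is the sum of the merged weights.
merge 59/1000 + 79/1000 → 69/500
merge 127/1000 + 69/500 → 53/200
merge 153/1000 + 4/25 → 313/1000
merge 1/5 + 111/500 → 211/500
merge 53/200 + 313/1000 → 289/500
merge 211/500 + 289/500 → 1
L = 69/500 + 53/200 + 313/1000 + 211/500 + 289/500 + 1 = 679/250 = 2.716 bits/symbol.

2.716 bits/symbol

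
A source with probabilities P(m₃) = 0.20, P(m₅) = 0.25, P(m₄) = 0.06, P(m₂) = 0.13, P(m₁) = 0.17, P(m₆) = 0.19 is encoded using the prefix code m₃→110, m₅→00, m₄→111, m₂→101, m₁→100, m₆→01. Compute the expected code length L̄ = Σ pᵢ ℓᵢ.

L̄ = Σ pᵢ·ℓᵢ = 0.20·3 + 0.25·2 + 0.06·3 + 0.13·3 + 0.17·3 + 0.19·2 = 2.56 bits/symbol.

2.56 bits/symbol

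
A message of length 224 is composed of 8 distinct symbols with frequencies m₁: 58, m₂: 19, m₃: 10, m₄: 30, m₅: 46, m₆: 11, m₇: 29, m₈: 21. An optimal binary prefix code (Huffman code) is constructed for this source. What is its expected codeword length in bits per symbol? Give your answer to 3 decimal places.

2.808 bits/symbol

Probabilities are the counts divided by 224.
Repeatedly combine the two least-probable nodes; the expected code length is the sum of the merged weights.
merge 5/112 + 11/224 → 3/32
merge 19/224 + 3/32 → 5/28
merge 3/32 + 29/224 → 25/112
merge 15/112 + 5/28 → 5/16
merge 23/112 + 25/112 → 3/7
merge 29/112 + 5/16 → 4/7
merge 3/7 + 4/7 → 1
L = 3/32 + 5/28 + 25/112 + 5/16 + 3/7 + 4/7 + 1 = 629/224 ≈ 2.808 bits/symbol.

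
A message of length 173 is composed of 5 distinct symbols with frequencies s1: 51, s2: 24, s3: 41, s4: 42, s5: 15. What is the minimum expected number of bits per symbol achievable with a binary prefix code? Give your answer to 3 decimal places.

2.225 bits/symbol

Probabilities are the counts divided by 173.
Repeatedly combine the two least-probable nodes; the expected code length is the sum of the merged weights.
merge 15/173 + 24/173 → 39/173
merge 39/173 + 41/173 → 80/173
merge 42/173 + 51/173 → 93/173
merge 80/173 + 93/173 → 1
L = 39/173 + 80/173 + 93/173 + 1 = 385/173 ≈ 2.225 bits/symbol.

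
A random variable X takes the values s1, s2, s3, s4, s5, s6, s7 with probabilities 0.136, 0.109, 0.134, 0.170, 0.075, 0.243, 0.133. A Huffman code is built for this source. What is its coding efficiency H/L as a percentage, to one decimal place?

98.9%

Entropy H = −Σ p log₂ p ≈ 2.7265 bits.
Huffman merges: 3/40+109/1000→23/125; 133/1000+67/500→267/1000; 17/125+17/100→153/500; 23/125+243/1000→427/1000; 267/1000+153/500→573/1000; 427/1000+573/1000→1. L = 2757/1000 ≈ 2.7570.
Efficiency = H/L = 2.7265/2.7570 = 98.9%.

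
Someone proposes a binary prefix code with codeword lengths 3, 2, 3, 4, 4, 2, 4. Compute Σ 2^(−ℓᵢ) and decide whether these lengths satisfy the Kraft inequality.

0.9375; yes

With common denominator 2^4 = 16: Σ 2^(−ℓᵢ) = 2/16 + 4/16 + 2/16 + 1/16 + 1/16 + 4/16 + 1/16 = 15/16 = 0.9375.
Kraft's inequality requires Σ ≤ 1; here Σ = 0.9375 ≤ 1, so such a prefix code exists.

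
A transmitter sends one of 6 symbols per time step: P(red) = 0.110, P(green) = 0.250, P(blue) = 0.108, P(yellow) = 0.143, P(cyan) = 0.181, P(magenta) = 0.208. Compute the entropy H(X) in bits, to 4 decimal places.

2.5158 bits

H = −Σ pᵢ log₂ pᵢ.
−0.110·log₂(0.110) = 0.3503
−0.250·log₂(0.250) = 0.5000
−0.108·log₂(0.108) = 0.3468
−0.143·log₂(0.143) = 0.4012
−0.181·log₂(0.181) = 0.4463
−0.208·log₂(0.208) = 0.4712
Sum ≈ 2.5158 → 2.5158 bits.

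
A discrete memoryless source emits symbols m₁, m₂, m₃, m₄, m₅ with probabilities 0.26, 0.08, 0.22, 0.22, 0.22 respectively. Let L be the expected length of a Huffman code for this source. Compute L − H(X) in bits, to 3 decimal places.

Entropy H = −Σ p log₂ p ≈ 2.2385 bits.
Huffman merges: 2/25+11/50→3/10; 11/50+11/50→11/25; 13/50+3/10→14/25; 11/25+14/25→1. L = 23/10 ≈ 2.3000.
L − H = 2.3000 − 2.2385 = 0.061 bits.

0.061 bits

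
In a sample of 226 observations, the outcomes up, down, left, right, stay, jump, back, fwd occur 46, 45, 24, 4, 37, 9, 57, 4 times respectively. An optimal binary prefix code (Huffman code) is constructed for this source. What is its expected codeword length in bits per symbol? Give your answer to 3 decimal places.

2.637 bits/symbol

Probabilities are the counts divided by 226.
Repeatedly combine the two least-probable nodes; the expected code length is the sum of the merged weights.
merge 2/113 + 2/113 → 4/113
merge 4/113 + 9/226 → 17/226
merge 17/226 + 12/113 → 41/226
merge 37/226 + 41/226 → 39/113
merge 45/226 + 23/113 → 91/226
merge 57/226 + 39/113 → 135/226
merge 91/226 + 135/226 → 1
L = 4/113 + 17/226 + 41/226 + 39/113 + 91/226 + 135/226 + 1 = 298/113 ≈ 2.637 bits/symbol.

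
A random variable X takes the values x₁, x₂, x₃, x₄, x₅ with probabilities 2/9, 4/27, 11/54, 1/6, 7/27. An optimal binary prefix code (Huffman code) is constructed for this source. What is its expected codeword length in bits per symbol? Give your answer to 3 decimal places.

Repeatedly combine the two least-probable nodes; the expected code length is the sum of the merged weights.
merge 4/27 + 1/6 → 17/54
merge 11/54 + 2/9 → 23/54
merge 7/27 + 17/54 → 31/54
merge 23/54 + 31/54 → 1
L = 17/54 + 23/54 + 31/54 + 1 = 125/54 ≈ 2.315 bits/symbol.

2.315 bits/symbol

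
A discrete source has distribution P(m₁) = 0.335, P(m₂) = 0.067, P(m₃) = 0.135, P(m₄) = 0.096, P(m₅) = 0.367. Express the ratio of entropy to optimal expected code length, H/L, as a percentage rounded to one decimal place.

Entropy H = −Σ p log₂ p ≈ 2.0351 bits.
Huffman merges: 67/1000+12/125→163/1000; 27/200+163/1000→149/500; 149/500+67/200→633/1000; 367/1000+633/1000→1. L = 1047/500 ≈ 2.0940.
Efficiency = H/L = 2.0351/2.0940 = 97.2%.

97.2%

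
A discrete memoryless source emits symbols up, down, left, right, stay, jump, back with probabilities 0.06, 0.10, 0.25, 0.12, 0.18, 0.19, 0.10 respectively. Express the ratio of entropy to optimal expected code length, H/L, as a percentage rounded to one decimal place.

Entropy H = −Σ p log₂ p ≈ 2.6755 bits.
Huffman merges: 3/50+1/10→4/25; 1/10+3/25→11/50; 4/25+9/50→17/50; 19/100+11/50→41/100; 1/4+17/50→59/100; 41/100+59/100→1. L = 68/25 ≈ 2.7200.
Efficiency = H/L = 2.6755/2.7200 = 98.4%.

98.4%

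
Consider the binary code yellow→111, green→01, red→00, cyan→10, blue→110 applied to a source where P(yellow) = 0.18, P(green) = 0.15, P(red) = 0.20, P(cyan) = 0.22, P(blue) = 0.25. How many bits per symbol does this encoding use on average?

L̄ = Σ pᵢ·ℓᵢ = 0.18·3 + 0.15·2 + 0.20·2 + 0.22·2 + 0.25·3 = 2.43 bits/symbol.

2.43 bits/symbol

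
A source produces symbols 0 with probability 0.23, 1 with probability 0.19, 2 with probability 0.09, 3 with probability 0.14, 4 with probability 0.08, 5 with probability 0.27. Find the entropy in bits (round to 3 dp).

2.454 bits

H = −Σ pᵢ log₂ pᵢ.
−0.23·log₂(0.23) = 0.4877
−0.19·log₂(0.19) = 0.4552
−0.09·log₂(0.09) = 0.3127
−0.14·log₂(0.14) = 0.3971
−0.08·log₂(0.08) = 0.2915
−0.27·log₂(0.27) = 0.5100
Sum ≈ 2.4542 → 2.454 bits.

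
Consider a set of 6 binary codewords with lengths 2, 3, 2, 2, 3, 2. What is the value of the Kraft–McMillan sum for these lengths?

1.25

With common denominator 2^3 = 8: Σ 2^(−ℓᵢ) = 2/8 + 1/8 + 2/8 + 2/8 + 1/8 + 2/8 = 10/8 = 1.25.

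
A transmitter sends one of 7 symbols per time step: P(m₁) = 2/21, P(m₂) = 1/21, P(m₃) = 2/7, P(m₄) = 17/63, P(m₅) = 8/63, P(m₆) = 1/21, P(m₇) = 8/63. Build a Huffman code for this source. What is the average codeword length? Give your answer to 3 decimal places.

Repeatedly combine the two least-probable nodes; the expected code length is the sum of the merged weights.
merge 1/21 + 1/21 → 2/21
merge 2/21 + 2/21 → 4/21
merge 8/63 + 8/63 → 16/63
merge 4/21 + 16/63 → 4/9
merge 17/63 + 2/7 → 5/9
merge 4/9 + 5/9 → 1
L = 2/21 + 4/21 + 16/63 + 4/9 + 5/9 + 1 = 160/63 ≈ 2.540 bits/symbol.

2.540 bits/symbol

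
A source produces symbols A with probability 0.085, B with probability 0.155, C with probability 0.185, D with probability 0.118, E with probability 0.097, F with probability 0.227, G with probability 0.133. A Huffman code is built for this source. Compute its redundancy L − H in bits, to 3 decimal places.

Entropy H = −Σ p log₂ p ≈ 2.7326 bits.
Huffman merges: 17/200+97/1000→91/500; 59/500+133/1000→251/1000; 31/200+91/500→337/1000; 37/200+227/1000→103/250; 251/1000+337/1000→147/250; 103/250+147/250→1. L = 277/100 ≈ 2.7700.
L − H = 2.7700 − 2.7326 = 0.037 bits.

0.037 bits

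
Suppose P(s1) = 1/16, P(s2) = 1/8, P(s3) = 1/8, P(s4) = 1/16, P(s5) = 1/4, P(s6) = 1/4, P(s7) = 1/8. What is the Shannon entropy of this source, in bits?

2.625 bits

Each probability is a power of 1/2, so log₂(1/p) is an integer.
H = Σ p·log₂(1/p) = 1/16·4 + 1/8·3 + 1/8·3 + 1/16·4 + 1/4·2 + 1/4·2 + 1/8·3 = 2.625 bits.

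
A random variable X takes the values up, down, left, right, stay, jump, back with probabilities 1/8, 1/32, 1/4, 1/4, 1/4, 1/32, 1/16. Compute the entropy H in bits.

Each probability is a power of 1/2, so log₂(1/p) is an integer.
H = Σ p·log₂(1/p) = 1/8·3 + 1/32·5 + 1/4·2 + 1/4·2 + 1/4·2 + 1/32·5 + 1/16·4 = 2.4375 bits.

2.4375 bits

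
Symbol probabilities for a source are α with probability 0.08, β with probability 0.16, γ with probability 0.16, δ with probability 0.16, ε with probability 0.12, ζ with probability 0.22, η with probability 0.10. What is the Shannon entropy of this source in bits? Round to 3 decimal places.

H = −Σ pᵢ log₂ pᵢ.
−0.08·log₂(0.08) = 0.2915
−0.16·log₂(0.16) = 0.4230
−0.16·log₂(0.16) = 0.4230
−0.16·log₂(0.16) = 0.4230
−0.12·log₂(0.12) = 0.3671
−0.22·log₂(0.22) = 0.4806
−0.10·log₂(0.10) = 0.3322
Sum ≈ 2.7404 → 2.740 bits.

2.740 bits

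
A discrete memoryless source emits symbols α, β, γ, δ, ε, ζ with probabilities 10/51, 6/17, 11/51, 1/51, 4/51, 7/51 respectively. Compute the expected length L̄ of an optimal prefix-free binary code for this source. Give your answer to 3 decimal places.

Repeatedly combine the two least-probable nodes; the expected code length is the sum of the merged weights.
merge 1/51 + 4/51 → 5/51
merge 5/51 + 7/51 → 4/17
merge 10/51 + 11/51 → 7/17
merge 4/17 + 6/17 → 10/17
merge 7/17 + 10/17 → 1
L = 5/51 + 4/17 + 7/17 + 10/17 + 1 = 7/3 ≈ 2.333 bits/symbol.

2.333 bits/symbol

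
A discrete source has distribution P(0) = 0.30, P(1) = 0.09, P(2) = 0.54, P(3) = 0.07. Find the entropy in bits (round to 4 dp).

1.5823 bits

H = −Σ pᵢ log₂ pᵢ.
−0.30·log₂(0.30) = 0.5211
−0.09·log₂(0.09) = 0.3127
−0.54·log₂(0.54) = 0.4800
−0.07·log₂(0.07) = 0.2686
Sum ≈ 1.5823 → 1.5823 bits.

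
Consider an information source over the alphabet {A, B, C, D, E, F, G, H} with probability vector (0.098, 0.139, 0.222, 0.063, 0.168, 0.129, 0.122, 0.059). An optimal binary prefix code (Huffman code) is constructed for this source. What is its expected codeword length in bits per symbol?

2.9 bits/symbol

Repeatedly combine the two least-probable nodes; the expected code length is the sum of the merged weights.
merge 59/1000 + 63/1000 → 61/500
merge 49/500 + 61/500 → 11/50
merge 61/500 + 129/1000 → 251/1000
merge 139/1000 + 21/125 → 307/1000
merge 11/50 + 111/500 → 221/500
merge 251/1000 + 307/1000 → 279/500
merge 221/500 + 279/500 → 1
L = 61/500 + 11/50 + 251/1000 + 307/1000 + 221/500 + 279/500 + 1 = 29/10 = 2.9 bits/symbol.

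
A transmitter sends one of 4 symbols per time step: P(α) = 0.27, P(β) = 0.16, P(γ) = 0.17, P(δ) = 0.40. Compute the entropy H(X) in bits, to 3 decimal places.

1.896 bits

H = −Σ pᵢ log₂ pᵢ.
−0.27·log₂(0.27) = 0.5100
−0.16·log₂(0.16) = 0.4230
−0.17·log₂(0.17) = 0.4346
−0.40·log₂(0.40) = 0.5288
Sum ≈ 1.8964 → 1.896 bits.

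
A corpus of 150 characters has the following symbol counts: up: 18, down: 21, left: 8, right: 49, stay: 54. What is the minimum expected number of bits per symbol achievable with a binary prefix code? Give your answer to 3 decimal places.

Probabilities are the counts divided by 150.
Repeatedly combine the two least-probable nodes; the expected code length is the sum of the merged weights.
merge 4/75 + 3/25 → 13/75
merge 7/50 + 13/75 → 47/150
merge 47/150 + 49/150 → 16/25
merge 9/25 + 16/25 → 1
L = 13/75 + 47/150 + 16/25 + 1 = 319/150 ≈ 2.127 bits/symbol.

2.127 bits/symbol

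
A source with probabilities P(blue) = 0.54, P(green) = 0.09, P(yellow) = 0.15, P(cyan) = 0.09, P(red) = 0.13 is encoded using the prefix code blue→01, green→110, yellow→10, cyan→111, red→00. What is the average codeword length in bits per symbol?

2.18 bits/symbol

L̄ = Σ pᵢ·ℓᵢ = 0.54·2 + 0.09·3 + 0.15·2 + 0.09·3 + 0.13·2 = 2.18 bits/symbol.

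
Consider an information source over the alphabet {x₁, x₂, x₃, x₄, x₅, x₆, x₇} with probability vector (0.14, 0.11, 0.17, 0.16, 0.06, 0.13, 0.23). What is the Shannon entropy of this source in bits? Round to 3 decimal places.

H = −Σ pᵢ log₂ pᵢ.
−0.14·log₂(0.14) = 0.3971
−0.11·log₂(0.11) = 0.3503
−0.17·log₂(0.17) = 0.4346
−0.16·log₂(0.16) = 0.4230
−0.06·log₂(0.06) = 0.2435
−0.13·log₂(0.13) = 0.3826
−0.23·log₂(0.23) = 0.4877
Sum ≈ 2.7188 → 2.719 bits.

2.719 bits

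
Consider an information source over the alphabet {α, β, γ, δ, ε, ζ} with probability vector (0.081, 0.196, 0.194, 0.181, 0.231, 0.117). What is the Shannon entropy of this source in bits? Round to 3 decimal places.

H = −Σ pᵢ log₂ pᵢ.
−0.081·log₂(0.081) = 0.2937
−0.196·log₂(0.196) = 0.4608
−0.194·log₂(0.194) = 0.4590
−0.181·log₂(0.181) = 0.4463
−0.231·log₂(0.231) = 0.4883
−0.117·log₂(0.117) = 0.3622
Sum ≈ 2.5103 → 2.510 bits.

2.510 bits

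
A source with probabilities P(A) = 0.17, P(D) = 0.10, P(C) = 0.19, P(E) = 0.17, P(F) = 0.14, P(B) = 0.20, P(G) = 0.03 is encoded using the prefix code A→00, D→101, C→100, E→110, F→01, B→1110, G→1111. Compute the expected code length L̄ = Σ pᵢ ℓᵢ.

2.92 bits/symbol

L̄ = Σ pᵢ·ℓᵢ = 0.17·2 + 0.10·3 + 0.19·3 + 0.17·3 + 0.14·2 + 0.20·4 + 0.03·4 = 2.92 bits/symbol.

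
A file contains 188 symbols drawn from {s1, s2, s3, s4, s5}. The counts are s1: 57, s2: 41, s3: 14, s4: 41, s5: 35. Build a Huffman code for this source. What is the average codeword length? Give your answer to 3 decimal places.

2.261 bits/symbol

Probabilities are the counts divided by 188.
Repeatedly combine the two least-probable nodes; the expected code length is the sum of the merged weights.
merge 7/94 + 35/188 → 49/188
merge 41/188 + 41/188 → 41/94
merge 49/188 + 57/188 → 53/94
merge 41/94 + 53/94 → 1
L = 49/188 + 41/94 + 53/94 + 1 = 425/188 ≈ 2.261 bits/symbol.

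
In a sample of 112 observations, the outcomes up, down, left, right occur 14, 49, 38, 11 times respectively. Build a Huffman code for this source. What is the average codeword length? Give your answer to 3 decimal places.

Probabilities are the counts divided by 112.
Repeatedly combine the two least-probable nodes; the expected code length is the sum of the merged weights.
merge 11/112 + 1/8 → 25/112
merge 25/112 + 19/56 → 9/16
merge 7/16 + 9/16 → 1
L = 25/112 + 9/16 + 1 = 25/14 ≈ 1.786 bits/symbol.

1.786 bits/symbol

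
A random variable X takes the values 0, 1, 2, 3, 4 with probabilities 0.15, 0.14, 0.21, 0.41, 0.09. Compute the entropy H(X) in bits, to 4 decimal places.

2.1205 bits

H = −Σ pᵢ log₂ pᵢ.
−0.15·log₂(0.15) = 0.4105
−0.14·log₂(0.14) = 0.3971
−0.21·log₂(0.21) = 0.4728
−0.41·log₂(0.41) = 0.5274
−0.09·log₂(0.09) = 0.3127
Sum ≈ 2.1205 → 2.1205 bits.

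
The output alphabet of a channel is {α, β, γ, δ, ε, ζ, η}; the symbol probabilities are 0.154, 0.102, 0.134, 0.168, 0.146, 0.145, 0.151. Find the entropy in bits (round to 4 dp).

2.7935 bits

H = −Σ pᵢ log₂ pᵢ.
−0.154·log₂(0.154) = 0.4156
−0.102·log₂(0.102) = 0.3359
−0.134·log₂(0.134) = 0.3886
−0.168·log₂(0.168) = 0.4323
−0.146·log₂(0.146) = 0.4053
−0.145·log₂(0.145) = 0.4040
−0.151·log₂(0.151) = 0.4118
Sum ≈ 2.7935 → 2.7935 bits.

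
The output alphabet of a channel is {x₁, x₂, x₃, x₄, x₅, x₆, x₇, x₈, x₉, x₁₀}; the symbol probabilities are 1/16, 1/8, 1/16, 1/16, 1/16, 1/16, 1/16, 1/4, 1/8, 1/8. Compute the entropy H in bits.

Each probability is a power of 1/2, so log₂(1/p) is an integer.
H = Σ p·log₂(1/p) = 1/16·4 + 1/8·3 + 1/16·4 + 1/16·4 + 1/16·4 + 1/16·4 + 1/16·4 + 1/4·2 + 1/8·3 + 1/8·3 = 3.125 bits.

3.125 bits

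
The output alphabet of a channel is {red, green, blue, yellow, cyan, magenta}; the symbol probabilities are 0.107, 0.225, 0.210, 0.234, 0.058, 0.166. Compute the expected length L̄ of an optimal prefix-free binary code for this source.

2.496 bits/symbol

Repeatedly combine the two least-probable nodes; the expected code length is the sum of the merged weights.
merge 29/500 + 107/1000 → 33/200
merge 33/200 + 83/500 → 331/1000
merge 21/100 + 9/40 → 87/200
merge 117/500 + 331/1000 → 113/200
merge 87/200 + 113/200 → 1
L = 33/200 + 331/1000 + 87/200 + 113/200 + 1 = 312/125 = 2.496 bits/symbol.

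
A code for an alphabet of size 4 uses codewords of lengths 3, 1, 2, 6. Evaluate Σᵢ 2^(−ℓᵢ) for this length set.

With common denominator 2^6 = 64: Σ 2^(−ℓᵢ) = 8/64 + 32/64 + 16/64 + 1/64 = 57/64 = 0.890625.

0.890625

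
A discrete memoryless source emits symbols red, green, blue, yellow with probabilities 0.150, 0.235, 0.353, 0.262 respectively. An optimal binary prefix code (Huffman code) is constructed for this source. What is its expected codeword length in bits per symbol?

Repeatedly combine the two least-probable nodes; the expected code length is the sum of the merged weights.
merge 3/20 + 47/200 → 77/200
merge 131/500 + 353/1000 → 123/200
merge 77/200 + 123/200 → 1
L = 77/200 + 123/200 + 1 = 2 bits/symbol.

2 bits/symbol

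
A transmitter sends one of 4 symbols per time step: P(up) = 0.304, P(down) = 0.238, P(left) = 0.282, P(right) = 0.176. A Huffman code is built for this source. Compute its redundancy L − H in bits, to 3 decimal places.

Entropy H = −Σ p log₂ p ≈ 1.9712 bits.
Huffman merges: 22/125+119/500→207/500; 141/500+38/125→293/500; 207/500+293/500→1. L = 2 ≈ 2.0000.
L − H = 2.0000 − 1.9712 = 0.029 bits.

0.029 bits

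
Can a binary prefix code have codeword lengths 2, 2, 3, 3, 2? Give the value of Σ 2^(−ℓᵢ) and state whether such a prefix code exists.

With common denominator 2^3 = 8: Σ 2^(−ℓᵢ) = 2/8 + 2/8 + 1/8 + 1/8 + 2/8 = 8/8 = 1.
Kraft's inequality requires Σ ≤ 1; here Σ = 1 ≤ 1, so such a prefix code exists.

1; yes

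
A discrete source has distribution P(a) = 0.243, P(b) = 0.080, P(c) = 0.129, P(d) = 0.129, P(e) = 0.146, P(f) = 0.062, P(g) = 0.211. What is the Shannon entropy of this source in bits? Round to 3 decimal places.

H = −Σ pᵢ log₂ pᵢ.
−0.243·log₂(0.243) = 0.4960
−0.080·log₂(0.080) = 0.2915
−0.129·log₂(0.129) = 0.3811
−0.129·log₂(0.129) = 0.3811
−0.146·log₂(0.146) = 0.4053
−0.062·log₂(0.062) = 0.2487
−0.211·log₂(0.211) = 0.4736
Sum ≈ 2.6774 → 2.677 bits.

2.677 bits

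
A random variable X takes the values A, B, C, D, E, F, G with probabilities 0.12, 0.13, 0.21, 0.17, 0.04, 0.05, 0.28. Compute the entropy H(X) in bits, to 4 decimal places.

2.5732 bits

H = −Σ pᵢ log₂ pᵢ.
−0.12·log₂(0.12) = 0.3671
−0.13·log₂(0.13) = 0.3826
−0.21·log₂(0.21) = 0.4728
−0.17·log₂(0.17) = 0.4346
−0.04·log₂(0.04) = 0.1858
−0.05·log₂(0.05) = 0.2161
−0.28·log₂(0.28) = 0.5142
Sum ≈ 2.5732 → 2.5732 bits.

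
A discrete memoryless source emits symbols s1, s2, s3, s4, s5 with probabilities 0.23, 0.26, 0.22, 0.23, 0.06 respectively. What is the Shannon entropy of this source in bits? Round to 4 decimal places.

H = −Σ pᵢ log₂ pᵢ.
−0.23·log₂(0.23) = 0.4877
−0.26·log₂(0.26) = 0.5053
−0.22·log₂(0.22) = 0.4806
−0.23·log₂(0.23) = 0.4877
−0.06·log₂(0.06) = 0.2435
Sum ≈ 2.2047 → 2.2047 bits.

2.2047 bits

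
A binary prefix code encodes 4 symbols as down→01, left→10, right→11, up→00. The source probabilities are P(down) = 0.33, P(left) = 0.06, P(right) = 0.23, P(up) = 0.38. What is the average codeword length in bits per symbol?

L̄ = Σ pᵢ·ℓᵢ = 0.33·2 + 0.06·2 + 0.23·2 + 0.38·2 = 2 bits/symbol.

2 bits/symbol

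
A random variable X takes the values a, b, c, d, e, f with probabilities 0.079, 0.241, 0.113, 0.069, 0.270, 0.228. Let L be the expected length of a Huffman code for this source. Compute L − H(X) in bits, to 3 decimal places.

0.007 bits

Entropy H = −Σ p log₂ p ≈ 2.4020 bits.
Huffman merges: 69/1000+79/1000→37/250; 113/1000+37/250→261/1000; 57/250+241/1000→469/1000; 261/1000+27/100→531/1000; 469/1000+531/1000→1. L = 2409/1000 ≈ 2.4090.
L − H = 2.4090 − 2.4020 = 0.007 bits.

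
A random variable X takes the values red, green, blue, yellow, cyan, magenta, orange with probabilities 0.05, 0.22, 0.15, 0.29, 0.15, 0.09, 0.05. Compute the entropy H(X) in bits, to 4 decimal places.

H = −Σ pᵢ log₂ pᵢ.
−0.05·log₂(0.05) = 0.2161
−0.22·log₂(0.22) = 0.4806
−0.15·log₂(0.15) = 0.4105
−0.29·log₂(0.29) = 0.5179
−0.15·log₂(0.15) = 0.4105
−0.09·log₂(0.09) = 0.3127
−0.05·log₂(0.05) = 0.2161
Sum ≈ 2.5644 → 2.5644 bits.

2.5644 bits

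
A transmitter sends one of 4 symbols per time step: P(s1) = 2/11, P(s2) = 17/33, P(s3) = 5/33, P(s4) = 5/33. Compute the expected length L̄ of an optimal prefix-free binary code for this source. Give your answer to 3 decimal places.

Repeatedly combine the two least-probable nodes; the expected code length is the sum of the merged weights.
merge 5/33 + 5/33 → 10/33
merge 2/11 + 10/33 → 16/33
merge 16/33 + 17/33 → 1
L = 10/33 + 16/33 + 1 = 59/33 ≈ 1.788 bits/symbol.

1.788 bits/symbol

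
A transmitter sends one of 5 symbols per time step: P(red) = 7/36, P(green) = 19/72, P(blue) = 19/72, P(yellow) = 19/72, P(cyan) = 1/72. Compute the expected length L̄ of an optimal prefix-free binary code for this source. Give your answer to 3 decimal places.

2.208 bits/symbol

Repeatedly combine the two least-probable nodes; the expected code length is the sum of the merged weights.
merge 1/72 + 7/36 → 5/24
merge 5/24 + 19/72 → 17/36
merge 19/72 + 19/72 → 19/36
merge 17/36 + 19/36 → 1
L = 5/24 + 17/36 + 19/36 + 1 = 53/24 ≈ 2.208 bits/symbol.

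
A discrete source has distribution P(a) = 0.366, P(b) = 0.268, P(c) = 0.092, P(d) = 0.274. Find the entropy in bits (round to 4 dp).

H = −Σ pᵢ log₂ pᵢ.
−0.366·log₂(0.366) = 0.5307
−0.268·log₂(0.268) = 0.5091
−0.092·log₂(0.092) = 0.3167
−0.274·log₂(0.274) = 0.5118
Sum ≈ 1.8683 → 1.8683 bits.

1.8683 bits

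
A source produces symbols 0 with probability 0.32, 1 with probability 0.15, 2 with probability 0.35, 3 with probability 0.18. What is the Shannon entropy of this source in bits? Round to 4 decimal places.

H = −Σ pᵢ log₂ pᵢ.
−0.32·log₂(0.32) = 0.5260
−0.15·log₂(0.15) = 0.4105
−0.35·log₂(0.35) = 0.5301
−0.18·log₂(0.18) = 0.4453
Sum ≈ 1.9120 → 1.9120 bits.

1.9120 bits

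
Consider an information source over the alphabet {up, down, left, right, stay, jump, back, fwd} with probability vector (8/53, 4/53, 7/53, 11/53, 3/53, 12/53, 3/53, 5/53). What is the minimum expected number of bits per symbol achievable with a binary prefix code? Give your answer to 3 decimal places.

2.849 bits/symbol

Repeatedly combine the two least-probable nodes; the expected code length is the sum of the merged weights.
merge 3/53 + 3/53 → 6/53
merge 4/53 + 5/53 → 9/53
merge 6/53 + 7/53 → 13/53
merge 8/53 + 9/53 → 17/53
merge 11/53 + 12/53 → 23/53
merge 13/53 + 17/53 → 30/53
merge 23/53 + 30/53 → 1
L = 6/53 + 9/53 + 13/53 + 17/53 + 23/53 + 30/53 + 1 = 151/53 ≈ 2.849 bits/symbol.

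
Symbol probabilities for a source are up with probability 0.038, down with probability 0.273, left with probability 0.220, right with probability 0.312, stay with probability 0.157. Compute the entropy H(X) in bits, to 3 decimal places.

H = −Σ pᵢ log₂ pᵢ.
−0.038·log₂(0.038) = 0.1793
−0.273·log₂(0.273) = 0.5113
−0.220·log₂(0.220) = 0.4806
−0.312·log₂(0.312) = 0.5243
−0.157·log₂(0.157) = 0.4194
Sum ≈ 2.1148 → 2.115 bits.

2.115 bits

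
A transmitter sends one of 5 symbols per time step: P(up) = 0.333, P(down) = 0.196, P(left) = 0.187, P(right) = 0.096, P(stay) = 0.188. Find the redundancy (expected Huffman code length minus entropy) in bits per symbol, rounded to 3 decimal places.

0.064 bits

Entropy H = −Σ p log₂ p ≈ 2.2193 bits.
Huffman merges: 12/125+187/1000→283/1000; 47/250+49/250→48/125; 283/1000+333/1000→77/125; 48/125+77/125→1. L = 2283/1000 ≈ 2.2830.
L − H = 2.2830 − 2.2193 = 0.064 bits.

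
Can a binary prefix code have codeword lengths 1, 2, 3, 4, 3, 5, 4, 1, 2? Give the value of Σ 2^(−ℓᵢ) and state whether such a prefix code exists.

With common denominator 2^5 = 32: Σ 2^(−ℓᵢ) = 16/32 + 8/32 + 4/32 + 2/32 + 4/32 + 1/32 + 2/32 + 16/32 + 8/32 = 61/32 = 1.90625.
Kraft's inequality requires Σ ≤ 1; here Σ = 1.90625 > 1, so no such prefix code exists.

1.90625; no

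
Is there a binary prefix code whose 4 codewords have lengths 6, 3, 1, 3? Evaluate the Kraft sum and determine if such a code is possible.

0.765625; yes

With common denominator 2^6 = 64: Σ 2^(−ℓᵢ) = 1/64 + 8/64 + 32/64 + 8/64 = 49/64 = 0.765625.
Kraft's inequality requires Σ ≤ 1; here Σ = 0.765625 ≤ 1, so such a prefix code exists.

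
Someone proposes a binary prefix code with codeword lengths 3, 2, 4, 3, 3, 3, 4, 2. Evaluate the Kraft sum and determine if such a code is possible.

1.125; no

With common denominator 2^4 = 16: Σ 2^(−ℓᵢ) = 2/16 + 4/16 + 1/16 + 2/16 + 2/16 + 2/16 + 1/16 + 4/16 = 18/16 = 1.125.
Kraft's inequality requires Σ ≤ 1; here Σ = 1.125 > 1, so no such prefix code exists.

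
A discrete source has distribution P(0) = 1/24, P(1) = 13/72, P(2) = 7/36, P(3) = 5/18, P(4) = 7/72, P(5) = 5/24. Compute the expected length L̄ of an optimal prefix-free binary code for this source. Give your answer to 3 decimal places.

2.458 bits/symbol

Repeatedly combine the two least-probable nodes; the expected code length is the sum of the merged weights.
merge 1/24 + 7/72 → 5/36
merge 5/36 + 13/72 → 23/72
merge 7/36 + 5/24 → 29/72
merge 5/18 + 23/72 → 43/72
merge 29/72 + 43/72 → 1
L = 5/36 + 23/72 + 29/72 + 43/72 + 1 = 59/24 ≈ 2.458 bits/symbol.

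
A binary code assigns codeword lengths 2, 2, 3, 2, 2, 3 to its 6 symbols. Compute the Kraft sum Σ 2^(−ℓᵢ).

With common denominator 2^3 = 8: Σ 2^(−ℓᵢ) = 2/8 + 2/8 + 1/8 + 2/8 + 2/8 + 1/8 = 10/8 = 1.25.

1.25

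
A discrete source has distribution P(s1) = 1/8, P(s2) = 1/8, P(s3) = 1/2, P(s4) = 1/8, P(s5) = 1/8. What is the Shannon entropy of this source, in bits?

2 bits

Each probability is a power of 1/2, so log₂(1/p) is an integer.
H = Σ p·log₂(1/p) = 1/8·3 + 1/8·3 + 1/2·1 + 1/8·3 + 1/8·3 = 2 bits.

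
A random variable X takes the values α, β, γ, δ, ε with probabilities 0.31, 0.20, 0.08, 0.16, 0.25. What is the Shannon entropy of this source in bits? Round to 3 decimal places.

2.203 bits

H = −Σ pᵢ log₂ pᵢ.
−0.31·log₂(0.31) = 0.5238
−0.20·log₂(0.20) = 0.4644
−0.08·log₂(0.08) = 0.2915
−0.16·log₂(0.16) = 0.4230
−0.25·log₂(0.25) = 0.5000
Sum ≈ 2.2027 → 2.203 bits.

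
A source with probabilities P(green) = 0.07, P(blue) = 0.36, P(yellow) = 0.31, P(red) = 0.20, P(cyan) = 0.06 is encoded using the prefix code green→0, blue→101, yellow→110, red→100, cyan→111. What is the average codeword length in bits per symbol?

2.86 bits/symbol

L̄ = Σ pᵢ·ℓᵢ = 0.07·1 + 0.36·3 + 0.31·3 + 0.20·3 + 0.06·3 = 2.86 bits/symbol.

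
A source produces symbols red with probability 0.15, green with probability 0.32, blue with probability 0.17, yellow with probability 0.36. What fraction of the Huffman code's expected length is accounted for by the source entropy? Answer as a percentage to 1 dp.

97.0%

Entropy H = −Σ p log₂ p ≈ 1.9018 bits.
Huffman merges: 3/20+17/100→8/25; 8/25+8/25→16/25; 9/25+16/25→1. L = 49/25 ≈ 1.9600.
Efficiency = H/L = 1.9018/1.9600 = 97.0%.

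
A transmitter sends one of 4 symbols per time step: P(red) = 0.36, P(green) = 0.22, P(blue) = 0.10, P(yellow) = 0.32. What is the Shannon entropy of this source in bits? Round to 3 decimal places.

1.869 bits

H = −Σ pᵢ log₂ pᵢ.
−0.36·log₂(0.36) = 0.5306
−0.22·log₂(0.22) = 0.4806
−0.10·log₂(0.10) = 0.3322
−0.32·log₂(0.32) = 0.5260
Sum ≈ 1.8694 → 1.869 bits.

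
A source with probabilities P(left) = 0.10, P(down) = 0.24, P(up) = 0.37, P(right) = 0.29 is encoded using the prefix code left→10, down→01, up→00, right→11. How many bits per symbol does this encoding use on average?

2 bits/symbol

L̄ = Σ pᵢ·ℓᵢ = 0.10·2 + 0.24·2 + 0.37·2 + 0.29·2 = 2 bits/symbol.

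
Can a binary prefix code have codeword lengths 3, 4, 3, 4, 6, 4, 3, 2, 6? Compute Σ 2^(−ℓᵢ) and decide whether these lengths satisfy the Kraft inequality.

0.84375; yes

With common denominator 2^6 = 64: Σ 2^(−ℓᵢ) = 8/64 + 4/64 + 8/64 + 4/64 + 1/64 + 4/64 + 8/64 + 16/64 + 1/64 = 54/64 = 0.84375.
Kraft's inequality requires Σ ≤ 1; here Σ = 0.84375 ≤ 1, so such a prefix code exists.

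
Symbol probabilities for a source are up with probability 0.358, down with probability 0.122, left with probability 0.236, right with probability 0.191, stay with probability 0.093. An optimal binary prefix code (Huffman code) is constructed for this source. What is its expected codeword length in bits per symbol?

2.215 bits/symbol

Repeatedly combine the two least-probable nodes; the expected code length is the sum of the merged weights.
merge 93/1000 + 61/500 → 43/200
merge 191/1000 + 43/200 → 203/500
merge 59/250 + 179/500 → 297/500
merge 203/500 + 297/500 → 1
L = 43/200 + 203/500 + 297/500 + 1 = 443/200 = 2.215 bits/symbol.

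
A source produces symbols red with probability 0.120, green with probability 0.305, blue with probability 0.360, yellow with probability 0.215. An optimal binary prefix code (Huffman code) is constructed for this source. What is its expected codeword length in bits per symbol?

Repeatedly combine the two least-probable nodes; the expected code length is the sum of the merged weights.
merge 3/25 + 43/200 → 67/200
merge 61/200 + 67/200 → 16/25
merge 9/25 + 16/25 → 1
L = 67/200 + 16/25 + 1 = 79/40 = 1.975 bits/symbol.

1.975 bits/symbol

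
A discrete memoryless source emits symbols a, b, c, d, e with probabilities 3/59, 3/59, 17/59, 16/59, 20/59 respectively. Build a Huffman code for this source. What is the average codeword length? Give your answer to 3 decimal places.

Repeatedly combine the two least-probable nodes; the expected code length is the sum of the merged weights.
merge 3/59 + 3/59 → 6/59
merge 6/59 + 16/59 → 22/59
merge 17/59 + 20/59 → 37/59
merge 22/59 + 37/59 → 1
L = 6/59 + 22/59 + 37/59 + 1 = 124/59 ≈ 2.102 bits/symbol.

2.102 bits/symbol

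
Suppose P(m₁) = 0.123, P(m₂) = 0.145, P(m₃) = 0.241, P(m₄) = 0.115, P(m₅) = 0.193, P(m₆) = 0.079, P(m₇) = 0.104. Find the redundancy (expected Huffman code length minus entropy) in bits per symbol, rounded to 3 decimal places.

0.033 bits

Entropy H = −Σ p log₂ p ≈ 2.7163 bits.
Huffman merges: 79/1000+13/125→183/1000; 23/200+123/1000→119/500; 29/200+183/1000→41/125; 193/1000+119/500→431/1000; 241/1000+41/125→569/1000; 431/1000+569/1000→1. L = 2749/1000 ≈ 2.7490.
L − H = 2.7490 − 2.7163 = 0.033 bits.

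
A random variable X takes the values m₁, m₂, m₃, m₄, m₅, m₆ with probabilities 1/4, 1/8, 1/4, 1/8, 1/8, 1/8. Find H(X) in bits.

Each probability is a power of 1/2, so log₂(1/p) is an integer.
H = Σ p·log₂(1/p) = 1/4·2 + 1/8·3 + 1/4·2 + 1/8·3 + 1/8·3 + 1/8·3 = 2.5 bits.

2.5 bits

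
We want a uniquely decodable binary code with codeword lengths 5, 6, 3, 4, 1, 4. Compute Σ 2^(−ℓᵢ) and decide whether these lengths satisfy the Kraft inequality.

0.796875; yes

With common denominator 2^6 = 64: Σ 2^(−ℓᵢ) = 2/64 + 1/64 + 8/64 + 4/64 + 32/64 + 4/64 = 51/64 = 0.796875.
Kraft's inequality requires Σ ≤ 1; here Σ = 0.796875 ≤ 1, so such a prefix code exists.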